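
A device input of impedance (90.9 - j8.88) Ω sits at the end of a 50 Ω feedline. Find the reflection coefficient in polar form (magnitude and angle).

Γ ≈ 0.296 ∠ -8.64°

Γ = (Z_L − Z_0)/(Z_L + Z_0) = (40.9 − j8.88)/(140.9 − j8.88)
|Γ| = 41.9/141 = 0.296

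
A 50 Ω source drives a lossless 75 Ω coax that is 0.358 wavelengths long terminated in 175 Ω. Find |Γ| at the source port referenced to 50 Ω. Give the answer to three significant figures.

|Γ| ≈ 0.413

βl = 2π × 0.358 = 129°
tan(βl) = -1.24
Z_in = Z_0·(Z_L + jZ_0·tanβl)/(Z_0 + jZ_L·tanβl) = 47.4 + j44.1 Ω
Γ_s = (Z_in − Z_s)/(Z_in + Z_s) = (-2.62 + j44.1)/(97.4 + j44.1), |Γ_s| = 0.413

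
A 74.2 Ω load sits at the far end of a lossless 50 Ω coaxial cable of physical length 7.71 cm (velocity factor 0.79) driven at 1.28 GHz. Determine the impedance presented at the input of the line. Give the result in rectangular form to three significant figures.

Z_in ≈ 57 + j20 Ω

λ = v/f = 0.79·c / 1.28 GHz = 0.185 m
βl = 2π·l/λ = 2π × 0.416 = 150°
tan(βl) = tan(150°) = -0.58
Z_in = Z_0·(Z_L + jZ_0·tanβl)/(Z_0 + jZ_L·tanβl)
     = 50·(74.2 − j29)/(50 − j43)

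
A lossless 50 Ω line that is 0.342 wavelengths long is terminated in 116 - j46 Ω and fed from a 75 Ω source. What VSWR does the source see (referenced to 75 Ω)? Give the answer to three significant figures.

VSWR ≈ 3.13

βl = 2π × 0.342 = 123°
tan(βl) = -1.53
Z_in = Z_0·(Z_L + jZ_0·tanβl)/(Z_0 + jZ_L·tanβl) = 30.3 + j36.1 Ω
Γ_s = (Z_in − Z_s)/(Z_in + Z_s) = (-44.7 + j36.1)/(105 + j36.1), |Γ_s| = 0.516
VSWR = (1 + |Γ_s|)/(1 − |Γ_s|)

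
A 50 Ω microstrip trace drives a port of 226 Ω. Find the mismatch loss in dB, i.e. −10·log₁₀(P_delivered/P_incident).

Γ = (226 − 50)/(226 + 50) = 0.638
|Γ|² = 0.407, so P_del/P_inc = 1 − |Γ|² = 0.593
ML = −10·log₁₀(1 − |Γ|²)

mismatch loss ≈ 2.27 dB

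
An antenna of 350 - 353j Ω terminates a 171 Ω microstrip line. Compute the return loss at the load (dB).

Γ = (179 − j353)/(521 − j353), |Γ| = 0.629
RL = −20·log₁₀|Γ| = −20·log₁₀(0.629)

RL ≈ 4.03 dB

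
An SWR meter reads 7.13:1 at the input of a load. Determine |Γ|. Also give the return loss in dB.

|Γ| = (S − 1)/(S + 1) = (7.13 − 1)/(7.13 + 1) = 6.13/8.13
RL = −20·log₁₀|Γ| = −20·log₁₀(0.754)

|Γ| ≈ 0.754; return loss ≈ 2.45 dB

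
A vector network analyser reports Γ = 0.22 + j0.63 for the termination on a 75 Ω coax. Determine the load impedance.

Z_L ≈ 41.4 + j94 Ω

Z_L = Z_0·(1 + Γ)/(1 − Γ) = 75·(1.22 + j0.63)/(0.78 − j0.63)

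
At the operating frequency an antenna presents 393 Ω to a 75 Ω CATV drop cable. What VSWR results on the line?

VSWR ≈ 5.24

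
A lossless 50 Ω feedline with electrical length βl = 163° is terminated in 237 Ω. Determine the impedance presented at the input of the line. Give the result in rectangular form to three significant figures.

Z_in ≈ 83.6 + j106 Ω

tan(βl) = tan(163°) = -0.306
Z_in = Z_0·(Z_L + jZ_0·tanβl)/(Z_0 + jZ_L·tanβl)
     = 50·(237 − j15.3)/(50 − j72.5)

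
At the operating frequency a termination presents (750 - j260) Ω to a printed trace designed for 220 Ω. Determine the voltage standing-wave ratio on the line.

Γ = (Z_L − Z_0)/(Z_L + Z_0) = (530 − j260)/(970 − j260)
|Γ| = 590/1000 = 0.588
VSWR = (1 + |Γ|)/(1 − |Γ|) = 1.59/0.412

VSWR ≈ 3.85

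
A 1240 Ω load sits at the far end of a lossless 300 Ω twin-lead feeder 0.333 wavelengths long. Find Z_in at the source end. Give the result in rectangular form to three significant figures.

βl = 2π × 0.333 = 120°
tan(βl) = tan(120°) = -1.74
Z_in = Z_0·(Z_L + jZ_0·tanβl)/(Z_0 + jZ_L·tanβl)
     = 300·(1240 − j522)/(300 − j2160)

Z_in ≈ 94.7 + j159 Ω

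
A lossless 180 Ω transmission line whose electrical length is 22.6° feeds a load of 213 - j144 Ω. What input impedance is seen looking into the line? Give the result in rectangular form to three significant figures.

Z_in ≈ 124 − j97.5 Ω

tan(βl) = tan(22.6°) = 0.416
Z_in = Z_0·(Z_L + jZ_0·tanβl)/(Z_0 + jZ_L·tanβl)
     = 180·(213 − j69.1)/(240 + j88.7)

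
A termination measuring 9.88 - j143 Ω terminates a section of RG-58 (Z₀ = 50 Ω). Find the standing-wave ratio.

VSWR ≈ 46.6

Γ = (Z_L − Z_0)/(Z_L + Z_0) = (-40.12 − j143)/(59.88 − j143)
|Γ| = 149/155 = 0.958
VSWR = (1 + |Γ|)/(1 − |Γ|) = 1.96/0.042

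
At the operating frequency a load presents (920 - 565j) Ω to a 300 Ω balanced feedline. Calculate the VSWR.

Γ = (Z_L − Z_0)/(Z_L + Z_0) = (620 − j565)/(1220 − j565)
|Γ| = 839/1340 = 0.624
VSWR = (1 + |Γ|)/(1 − |Γ|) = 1.62/0.376

VSWR ≈ 4.32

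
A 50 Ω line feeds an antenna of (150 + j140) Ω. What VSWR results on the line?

Γ = (Z_L − Z_0)/(Z_L + Z_0) = (100 + j140)/(200 + j140)
|Γ| = 172/244 = 0.705
VSWR = (1 + |Γ|)/(1 − |Γ|) = 1.7/0.295

VSWR ≈ 5.77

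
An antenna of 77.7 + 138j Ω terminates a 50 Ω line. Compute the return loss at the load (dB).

RL ≈ 2.51 dB

Γ = (27.7 + j138)/(127.7 + j138), |Γ| = 0.749
RL = −20·log₁₀|Γ| = −20·log₁₀(0.749)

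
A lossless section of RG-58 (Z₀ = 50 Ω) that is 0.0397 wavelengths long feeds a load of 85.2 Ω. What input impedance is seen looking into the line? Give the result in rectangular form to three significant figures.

βl = 2π × 0.0397 = 14.3°
tan(βl) = tan(14.3°) = 0.255
Z_in = Z_0·(Z_L + jZ_0·tanβl)/(Z_0 + jZ_L·tanβl)
     = 50·(85.2 + j12.7)/(50 + j21.7)

Z_in ≈ 76.3 − j20.4 Ω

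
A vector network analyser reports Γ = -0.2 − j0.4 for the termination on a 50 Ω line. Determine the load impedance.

Z_L ≈ 25 − j25 Ω

Z_L = Z_0·(1 + Γ)/(1 − Γ) = 50·(0.8 − j0.4)/(1.2 + j0.4)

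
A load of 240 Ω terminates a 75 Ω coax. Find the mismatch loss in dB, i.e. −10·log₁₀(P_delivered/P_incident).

Γ = (240 − 75)/(240 + 75) = 0.524
|Γ|² = 0.274, so P_del/P_inc = 1 − |Γ|² = 0.726
ML = −10·log₁₀(1 − |Γ|²)

mismatch loss ≈ 1.39 dB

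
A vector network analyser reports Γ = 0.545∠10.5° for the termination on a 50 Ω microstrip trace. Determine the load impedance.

Z_L = Z_0·(1 + Γ)/(1 − Γ) = 50·(1.54 + j0.0993)/(0.464 − j0.0993)

Z_L ≈ 156 + j44.1 Ω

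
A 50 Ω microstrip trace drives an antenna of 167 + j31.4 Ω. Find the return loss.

RL ≈ 5.15 dB

Γ = (117 + j31.4)/(217 + j31.4), |Γ| = 0.552
RL = −20·log₁₀|Γ| = −20·log₁₀(0.552)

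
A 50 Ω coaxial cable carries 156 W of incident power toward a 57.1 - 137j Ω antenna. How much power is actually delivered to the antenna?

P_delivered ≈ 58.9 W

|Γ| = |(7.1 − j137)/(107.1 − j137)| = 0.789
|Γ|² = 0.622
P_refl = |Γ|²·P_inc = 97.1 W, P_del = (1 − |Γ|²)·P_inc = 58.9 W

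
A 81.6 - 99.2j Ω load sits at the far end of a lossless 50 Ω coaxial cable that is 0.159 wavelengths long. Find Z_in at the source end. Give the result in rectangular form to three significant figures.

Z_in ≈ 12.1 − j12.8 Ω

βl = 2π × 0.159 = 57.2°
tan(βl) = tan(57.2°) = 1.55
Z_in = Z_0·(Z_L + jZ_0·tanβl)/(Z_0 + jZ_L·tanβl)
     = 50·(81.6 − j21.5)/(204 + j127)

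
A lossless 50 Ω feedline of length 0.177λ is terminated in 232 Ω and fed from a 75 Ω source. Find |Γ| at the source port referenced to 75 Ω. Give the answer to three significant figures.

|Γ| ≈ 0.723

βl = 2π × 0.177 = 63.7°
tan(βl) = 2.03
Z_in = Z_0·(Z_L + jZ_0·tanβl)/(Z_0 + jZ_L·tanβl) = 13.3 − j23.3 Ω
Γ_s = (Z_in − Z_s)/(Z_in + Z_s) = (-61.7 − j23.3)/(88.3 − j23.3), |Γ_s| = 0.723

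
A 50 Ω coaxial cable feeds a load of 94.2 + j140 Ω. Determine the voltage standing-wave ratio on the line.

Γ = (Z_L − Z_0)/(Z_L + Z_0) = (44.2 + j140)/(144.2 + j140)
|Γ| = 147/201 = 0.73
VSWR = (1 + |Γ|)/(1 − |Γ|) = 1.73/0.27

VSWR ≈ 6.42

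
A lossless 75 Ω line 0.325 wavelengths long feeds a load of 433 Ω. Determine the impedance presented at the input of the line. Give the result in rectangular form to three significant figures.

βl = 2π × 0.325 = 117°
tan(βl) = tan(117°) = -1.96
Z_in = Z_0·(Z_L + jZ_0·tanβl)/(Z_0 + jZ_L·tanβl)
     = 75·(433 − j147)/(75 − j850)

Z_in ≈ 16.2 + j36.8 Ω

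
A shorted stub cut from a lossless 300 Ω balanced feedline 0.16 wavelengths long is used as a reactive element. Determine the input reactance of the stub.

βl = 2π × 0.16 = 57.6°
tan(βl) = 1.58
For a shorted stub, Z_in = jZ_0·tan(βl)

X_in ≈ 473 Ω (inductive)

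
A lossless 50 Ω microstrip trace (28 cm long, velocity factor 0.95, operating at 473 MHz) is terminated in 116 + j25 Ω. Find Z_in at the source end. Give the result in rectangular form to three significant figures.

λ = v/f = 0.95·c / 473 MHz = 0.603 m
βl = 2π·l/λ = 2π × 0.465 = 167°
tan(βl) = tan(167°) = -0.225
Z_in = Z_0·(Z_L + jZ_0·tanβl)/(Z_0 + jZ_L·tanβl)
     = 50·(116 + j13.7)/(55.6 − j26.2)

Z_in ≈ 80.6 + j50.2 Ω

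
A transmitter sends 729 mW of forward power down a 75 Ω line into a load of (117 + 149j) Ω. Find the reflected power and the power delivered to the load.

P_reflected ≈ 296 mW; P_delivered ≈ 433 mW

|Γ| = |(42 + j149)/(192 + j149)| = 0.637
|Γ|² = 0.406
P_refl = |Γ|²·P_inc = 296 mW, P_del = (1 − |Γ|²)·P_inc = 433 mW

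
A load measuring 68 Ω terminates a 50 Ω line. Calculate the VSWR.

VSWR ≈ 1.36

Γ = (68 − 50)/(68 + 50) = 0.153
VSWR = (1 + 0.153)/(1 − 0.153)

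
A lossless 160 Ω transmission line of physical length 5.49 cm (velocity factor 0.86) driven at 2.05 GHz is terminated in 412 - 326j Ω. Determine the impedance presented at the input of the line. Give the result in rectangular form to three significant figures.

Z_in ≈ 402 + j327 Ω

λ = v/f = 0.86·c / 2.05 GHz = 0.126 m
βl = 2π·l/λ = 2π × 0.436 = 157°
tan(βl) = tan(157°) = -0.424
Z_in = Z_0·(Z_L + jZ_0·tanβl)/(Z_0 + jZ_L·tanβl)
     = 160·(412 − j394)/(21.9 − j175)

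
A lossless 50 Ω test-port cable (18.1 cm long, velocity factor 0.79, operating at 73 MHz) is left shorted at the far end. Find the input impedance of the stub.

Z_in ≈ +j18.3 Ω

λ = v/f = 0.79·c / 73 MHz = 3.25 m
βl = 2π·l/λ = 2π × 0.0558 = 20.1°
tan(βl) = 0.365
For a shorted stub, Z_in = jZ_0·tan(βl)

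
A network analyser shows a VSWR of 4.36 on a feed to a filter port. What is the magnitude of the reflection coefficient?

|Γ| = (S − 1)/(S + 1) = (4.36 − 1)/(4.36 + 1) = 3.36/5.36

|Γ| ≈ 0.627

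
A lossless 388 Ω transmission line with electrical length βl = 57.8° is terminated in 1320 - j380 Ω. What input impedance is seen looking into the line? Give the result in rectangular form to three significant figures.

Z_in ≈ 130 − j183 Ω

tan(βl) = tan(57.8°) = 1.59
Z_in = Z_0·(Z_L + jZ_0·tanβl)/(Z_0 + jZ_L·tanβl)
     = 388·(1320 + j236)/(991 + j2100)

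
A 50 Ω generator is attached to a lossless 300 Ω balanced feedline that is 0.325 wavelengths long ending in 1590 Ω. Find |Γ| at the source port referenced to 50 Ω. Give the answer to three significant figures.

|Γ| ≈ 0.779

βl = 2π × 0.325 = 117°
tan(βl) = -1.96
Z_in = Z_0·(Z_L + jZ_0·tanβl)/(Z_0 + jZ_L·tanβl) = 70.6 + j146 Ω
Γ_s = (Z_in − Z_s)/(Z_in + Z_s) = (20.6 + j146)/(121 + j146), |Γ_s| = 0.779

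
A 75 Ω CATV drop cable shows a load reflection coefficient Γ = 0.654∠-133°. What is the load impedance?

Z_L = Z_0·(1 + Γ)/(1 − Γ) = 75·(0.554 − j0.478)/(1.45 + j0.478)

Z_L ≈ 18.5 − j30.9 Ω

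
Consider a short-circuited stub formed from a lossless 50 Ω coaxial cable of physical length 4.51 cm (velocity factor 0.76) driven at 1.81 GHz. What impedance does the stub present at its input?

λ = v/f = 0.76·c / 1.81 GHz = 0.126 m
βl = 2π·l/λ = 2π × 0.358 = 129°
tan(βl) = -1.24
For a short-circuited stub, Z_in = jZ_0·tan(βl)

Z_in ≈ −j62 Ω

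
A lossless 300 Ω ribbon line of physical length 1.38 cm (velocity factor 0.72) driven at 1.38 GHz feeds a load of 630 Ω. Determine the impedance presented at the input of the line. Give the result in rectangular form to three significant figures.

λ = v/f = 0.72·c / 1.38 GHz = 0.157 m
βl = 2π·l/λ = 2π × 0.0882 = 31.7°
tan(βl) = tan(31.7°) = 0.619
Z_in = Z_0·(Z_L + jZ_0·tanβl)/(Z_0 + jZ_L·tanβl)
     = 300·(630 + j186)/(300 + j390)

Z_in ≈ 324 − j235 Ω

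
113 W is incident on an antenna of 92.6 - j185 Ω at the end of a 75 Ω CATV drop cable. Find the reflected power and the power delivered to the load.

P_reflected ≈ 62.6 W; P_delivered ≈ 50.4 W

|Γ| = |(17.6 − j185)/(167.6 − j185)| = 0.744
|Γ|² = 0.554
P_refl = |Γ|²·P_inc = 62.6 W, P_del = (1 − |Γ|²)·P_inc = 50.4 W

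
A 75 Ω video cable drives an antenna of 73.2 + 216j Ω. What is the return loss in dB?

RL ≈ 1.68 dB

Γ = (-1.8 + j216)/(148.2 + j216), |Γ| = 0.825
RL = −20·log₁₀|Γ| = −20·log₁₀(0.825)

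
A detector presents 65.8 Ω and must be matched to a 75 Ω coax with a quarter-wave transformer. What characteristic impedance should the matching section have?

Z_qwt ≈ 70.2 Ω

Z_qwt = √(Z_0·R_L) = √(75 × 65.8) = √4935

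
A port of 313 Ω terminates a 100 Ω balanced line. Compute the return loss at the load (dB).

Γ = (313 − 100)/(313 + 100) = 0.516
RL = −20·log₁₀|Γ| = −20·log₁₀(0.516)

RL ≈ 5.75 dB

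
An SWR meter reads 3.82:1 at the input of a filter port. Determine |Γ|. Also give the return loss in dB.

|Γ| ≈ 0.585; return loss ≈ 4.66 dB

|Γ| = (S − 1)/(S + 1) = (3.82 − 1)/(3.82 + 1) = 2.82/4.82
RL = −20·log₁₀|Γ| = −20·log₁₀(0.585)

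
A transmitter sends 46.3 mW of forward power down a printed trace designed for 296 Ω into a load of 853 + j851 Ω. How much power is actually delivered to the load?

|Γ| = |(557 + j851)/(1149 + j851)| = 0.711
|Γ|² = 0.506
P_refl = |Γ|²·P_inc = 23.4 mW, P_del = (1 − |Γ|²)·P_inc = 22.9 mW

P_delivered ≈ 22.9 mW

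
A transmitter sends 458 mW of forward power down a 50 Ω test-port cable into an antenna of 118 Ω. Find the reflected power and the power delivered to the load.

Γ = (118 − 50)/(118 + 50) = 0.405
|Γ|² = 0.164
P_refl = |Γ|²·P_inc = 75 mW, P_del = (1 − |Γ|²)·P_inc = 383 mW

P_reflected ≈ 75 mW; P_delivered ≈ 383 mW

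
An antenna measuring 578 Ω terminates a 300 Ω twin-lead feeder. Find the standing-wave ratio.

For a purely resistive load, VSWR = R_L/Z_0 or Z_0/R_L (whichever > 1) = 578/300

VSWR ≈ 1.93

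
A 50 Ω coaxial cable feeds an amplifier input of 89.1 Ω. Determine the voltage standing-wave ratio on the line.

For a purely resistive load, VSWR = R_L/Z_0 or Z_0/R_L (whichever > 1) = 89.1/50

VSWR ≈ 1.78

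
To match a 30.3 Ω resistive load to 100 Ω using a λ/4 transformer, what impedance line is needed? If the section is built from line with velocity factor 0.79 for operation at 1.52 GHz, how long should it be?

Z_qwt ≈ 55 Ω; length ≈ 3.9 cm

Z_qwt = √(Z_0·R_L) = √(100 × 30.3) = √3030
λ = 0.79·c/f = 0.156 m, so l = λ/4 = 0.039 m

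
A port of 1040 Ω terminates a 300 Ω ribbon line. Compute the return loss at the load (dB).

Γ = (1040 − 300)/(1040 + 300) = 0.552
RL = −20·log₁₀|Γ| = −20·log₁₀(0.552)

RL ≈ 5.16 dB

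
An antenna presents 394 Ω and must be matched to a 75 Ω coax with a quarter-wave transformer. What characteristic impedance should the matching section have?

Z_qwt ≈ 172 Ω

Z_qwt = √(Z_0·R_L) = √(75 × 394) = √29550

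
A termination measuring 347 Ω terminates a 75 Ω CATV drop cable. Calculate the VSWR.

VSWR ≈ 4.63

For a purely resistive load, VSWR = R_L/Z_0 or Z_0/R_L (whichever > 1) = 347/75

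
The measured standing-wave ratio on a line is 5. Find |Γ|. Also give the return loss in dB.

|Γ| = (S − 1)/(S + 1) = (5 − 1)/(5 + 1) = 4/6
RL = −20·log₁₀|Γ| = −20·log₁₀(0.667)

|Γ| ≈ 0.667; return loss ≈ 3.52 dB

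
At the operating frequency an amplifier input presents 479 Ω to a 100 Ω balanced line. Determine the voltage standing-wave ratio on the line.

VSWR ≈ 4.79

Γ = (479 − 100)/(479 + 100) = 0.655
VSWR = (1 + 0.655)/(1 − 0.655)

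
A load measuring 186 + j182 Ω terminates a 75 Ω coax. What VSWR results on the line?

Γ = (Z_L − Z_0)/(Z_L + Z_0) = (111 + j182)/(261 + j182)
|Γ| = 213/318 = 0.67
VSWR = (1 + |Γ|)/(1 − |Γ|) = 1.67/0.33

VSWR ≈ 5.06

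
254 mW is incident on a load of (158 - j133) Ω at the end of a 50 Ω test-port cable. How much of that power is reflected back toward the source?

P_reflected ≈ 122 mW

|Γ| = |(108 − j133)/(208 − j133)| = 0.694
|Γ|² = 0.482
P_refl = |Γ|²·P_inc = 122 mW, P_del = (1 − |Γ|²)·P_inc = 132 mW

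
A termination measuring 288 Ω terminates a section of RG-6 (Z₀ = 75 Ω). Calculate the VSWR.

Γ = (288 − 75)/(288 + 75) = 0.587
VSWR = (1 + 0.587)/(1 − 0.587)

VSWR ≈ 3.84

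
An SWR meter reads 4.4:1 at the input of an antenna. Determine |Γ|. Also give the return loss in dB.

|Γ| ≈ 0.63; return loss ≈ 4.02 dB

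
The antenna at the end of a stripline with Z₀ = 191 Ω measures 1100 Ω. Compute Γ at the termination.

Γ = 0.704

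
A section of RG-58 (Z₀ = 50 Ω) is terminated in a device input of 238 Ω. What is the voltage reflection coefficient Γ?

Γ = 0.653

Γ = (Z_L − Z_0)/(Z_L + Z_0) = (238 − 50)/(238 + 50) = 188/288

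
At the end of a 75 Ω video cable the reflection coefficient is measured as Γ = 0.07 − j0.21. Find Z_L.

Z_L ≈ 78.5 − j34.7 Ω

Z_L = Z_0·(1 + Γ)/(1 − Γ) = 75·(1.07 − j0.21)/(0.93 + j0.21)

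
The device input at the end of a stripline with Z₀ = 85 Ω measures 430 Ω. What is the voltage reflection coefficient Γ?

Γ = (Z_L − Z_0)/(Z_L + Z_0) = (430 − 85)/(430 + 85) = 345/515

Γ = 0.67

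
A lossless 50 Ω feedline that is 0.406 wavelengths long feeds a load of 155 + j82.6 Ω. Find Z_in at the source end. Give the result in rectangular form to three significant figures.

Z_in ≈ 25.6 + j48.6 Ω

βl = 2π × 0.406 = 146°
tan(βl) = tan(146°) = -0.67
Z_in = Z_0·(Z_L + jZ_0·tanβl)/(Z_0 + jZ_L·tanβl)
     = 50·(155 + j49.1)/(105 − j104)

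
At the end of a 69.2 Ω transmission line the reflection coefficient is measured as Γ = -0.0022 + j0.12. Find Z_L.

Z_L ≈ 66.9 + j16.3 Ω

Z_L = Z_0·(1 + Γ)/(1 − Γ) = 69.2·(0.998 + j0.12)/(1 − j0.12)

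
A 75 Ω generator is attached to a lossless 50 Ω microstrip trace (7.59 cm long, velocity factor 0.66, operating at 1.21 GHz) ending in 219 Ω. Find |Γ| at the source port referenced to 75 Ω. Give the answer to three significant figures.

|Γ| ≈ 0.514

λ = v/f = 0.66·c / 1.21 GHz = 0.164 m
βl = 2π·l/λ = 2π × 0.464 = 167°
tan(βl) = -0.231
Z_in = Z_0·(Z_L + jZ_0·tanβl)/(Z_0 + jZ_L·tanβl) = 114 + j104 Ω
Γ_s = (Z_in − Z_s)/(Z_in + Z_s) = (38.9 + j104)/(189 + j104), |Γ_s| = 0.514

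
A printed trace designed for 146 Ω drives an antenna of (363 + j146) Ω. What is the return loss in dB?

Γ = (217 + j146)/(509 + j146), |Γ| = 0.494
RL = −20·log₁₀|Γ| = −20·log₁₀(0.494)

RL ≈ 6.13 dB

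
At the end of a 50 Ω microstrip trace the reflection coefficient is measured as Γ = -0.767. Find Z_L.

Z_L ≈ 6.59 Ω

Z_L = Z_0·(1 + Γ)/(1 − Γ) = 50·(0.233)/(1.77)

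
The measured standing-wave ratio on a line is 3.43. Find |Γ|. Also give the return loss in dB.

|Γ| ≈ 0.549; return loss ≈ 5.22 dB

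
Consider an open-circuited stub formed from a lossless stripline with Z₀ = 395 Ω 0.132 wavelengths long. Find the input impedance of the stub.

Z_in ≈ −j362 Ω

βl = 2π × 0.132 = 47.5°
tan(βl) = 1.09
For an open-circuited stub, Z_in = −jZ_0·cot(βl) = −jZ_0/tan(βl)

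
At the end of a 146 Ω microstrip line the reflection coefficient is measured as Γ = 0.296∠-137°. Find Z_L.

Z_L ≈ 87.6 − j38.8 Ω

Z_L = Z_0·(1 + Γ)/(1 − Γ) = 146·(0.784 − j0.202)/(1.22 + j0.202)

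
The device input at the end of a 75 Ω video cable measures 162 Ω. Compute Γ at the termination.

Γ = (Z_L − Z_0)/(Z_L + Z_0) = (162 − 75)/(162 + 75) = 87/237

Γ = 0.367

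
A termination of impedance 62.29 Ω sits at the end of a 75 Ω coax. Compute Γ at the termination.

Γ = -0.0926

Γ = (Z_L − Z_0)/(Z_L + Z_0) = (62.29 − 75)/(62.29 + 75) = -12.71/137.3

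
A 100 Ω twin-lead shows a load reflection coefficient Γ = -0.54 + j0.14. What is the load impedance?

Z_L = Z_0·(1 + Γ)/(1 − Γ) = 100·(0.46 + j0.14)/(1.54 − j0.14)

Z_L ≈ 28.8 + j11.7 Ω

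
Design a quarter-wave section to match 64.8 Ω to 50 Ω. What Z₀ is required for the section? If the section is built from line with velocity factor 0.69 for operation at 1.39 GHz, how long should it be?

Z_qwt ≈ 56.9 Ω; length ≈ 3.72 cm

Z_qwt = √(Z_0·R_L) = √(50 × 64.8) = √3240
λ = 0.69·c/f = 0.149 m, so l = λ/4 = 0.0372 m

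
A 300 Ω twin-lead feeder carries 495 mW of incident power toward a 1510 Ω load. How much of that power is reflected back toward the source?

Γ = (1510 − 300)/(1510 + 300) = 0.669
|Γ|² = 0.447
P_refl = |Γ|²·P_inc = 221 mW, P_del = (1 − |Γ|²)·P_inc = 274 mW

P_reflected ≈ 221 mW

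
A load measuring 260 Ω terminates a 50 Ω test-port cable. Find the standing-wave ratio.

VSWR ≈ 5.2

Γ = (260 − 50)/(260 + 50) = 0.677
VSWR = (1 + 0.677)/(1 − 0.677)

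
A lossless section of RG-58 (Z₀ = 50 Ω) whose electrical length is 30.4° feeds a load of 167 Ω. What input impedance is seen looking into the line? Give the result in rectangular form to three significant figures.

tan(βl) = tan(30.4°) = 0.587
Z_in = Z_0·(Z_L + jZ_0·tanβl)/(Z_0 + jZ_L·tanβl)
     = 50·(167 + j29.3)/(50 + j98)

Z_in ≈ 46.4 − j61.6 Ω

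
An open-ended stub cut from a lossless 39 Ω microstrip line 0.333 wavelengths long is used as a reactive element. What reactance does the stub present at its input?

X_in ≈ 22.4 Ω (inductive)

βl = 2π × 0.333 = 120°
tan(βl) = -1.74
For an open-ended stub, Z_in = −jZ_0·cot(βl) = −jZ_0/tan(βl)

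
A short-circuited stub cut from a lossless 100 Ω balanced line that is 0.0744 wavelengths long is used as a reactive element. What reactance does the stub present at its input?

βl = 2π × 0.0744 = 26.8°
tan(βl) = 0.505
For a short-circuited stub, Z_in = jZ_0·tan(βl)

X_in ≈ 50.5 Ω (inductive)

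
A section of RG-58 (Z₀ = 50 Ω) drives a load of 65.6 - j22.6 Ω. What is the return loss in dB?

RL ≈ 12.6 dB

Γ = (15.6 − j22.6)/(115.6 − j22.6), |Γ| = 0.233
RL = −20·log₁₀|Γ| = −20·log₁₀(0.233)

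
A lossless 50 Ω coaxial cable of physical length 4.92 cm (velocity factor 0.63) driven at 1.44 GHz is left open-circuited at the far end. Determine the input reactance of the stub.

X_in ≈ 49.9 Ω (inductive)

λ = v/f = 0.63·c / 1.44 GHz = 0.131 m
βl = 2π·l/λ = 2π × 0.375 = 135°
tan(βl) = -1
For an open-circuited stub, Z_in = −jZ_0·cot(βl) = −jZ_0/tan(βl)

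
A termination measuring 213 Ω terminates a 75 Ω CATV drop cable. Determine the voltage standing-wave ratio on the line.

VSWR ≈ 2.84

Γ = (213 − 75)/(213 + 75) = 0.479
VSWR = (1 + 0.479)/(1 − 0.479)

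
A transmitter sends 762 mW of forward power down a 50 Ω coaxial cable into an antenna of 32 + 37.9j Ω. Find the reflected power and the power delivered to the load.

P_reflected ≈ 164 mW; P_delivered ≈ 598 mW

|Γ| = |(-18 + j37.9)/(82 + j37.9)| = 0.464
|Γ|² = 0.216
P_refl = |Γ|²·P_inc = 164 mW, P_del = (1 − |Γ|²)·P_inc = 598 mW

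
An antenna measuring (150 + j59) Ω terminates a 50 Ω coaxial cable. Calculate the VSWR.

Γ = (Z_L − Z_0)/(Z_L + Z_0) = (100 + j59)/(200 + j59)
|Γ| = 116/209 = 0.557
VSWR = (1 + |Γ|)/(1 − |Γ|) = 1.56/0.443

VSWR ≈ 3.51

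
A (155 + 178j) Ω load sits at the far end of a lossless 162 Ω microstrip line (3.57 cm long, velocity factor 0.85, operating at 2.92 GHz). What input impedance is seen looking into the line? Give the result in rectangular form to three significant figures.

λ = v/f = 0.85·c / 2.92 GHz = 0.0873 m
βl = 2π·l/λ = 2π × 0.409 = 147°
tan(βl) = tan(147°) = -0.645
Z_in = Z_0·(Z_L + jZ_0·tanβl)/(Z_0 + jZ_L·tanβl)
     = 162·(155 + j73.5)/(277 − j100)

Z_in ≈ 66.5 + j67 Ω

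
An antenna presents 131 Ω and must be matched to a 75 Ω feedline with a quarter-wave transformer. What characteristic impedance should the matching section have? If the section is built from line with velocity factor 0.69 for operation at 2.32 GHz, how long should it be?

Z_qwt = √(Z_0·R_L) = √(75 × 131) = √9825
λ = 0.69·c/f = 0.0892 m, so l = λ/4 = 0.0223 m

Z_qwt ≈ 99.1 Ω; length ≈ 2.23 cm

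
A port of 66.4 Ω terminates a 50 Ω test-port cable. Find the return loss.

Γ = (66.4 − 50)/(66.4 + 50) = 0.141
RL = −20·log₁₀|Γ| = −20·log₁₀(0.141)

RL ≈ 17 dB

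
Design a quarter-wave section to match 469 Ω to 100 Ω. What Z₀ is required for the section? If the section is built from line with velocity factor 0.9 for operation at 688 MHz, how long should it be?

Z_qwt = √(Z_0·R_L) = √(100 × 469) = √46900
λ = 0.9·c/f = 0.392 m, so l = λ/4 = 0.0981 m

Z_qwt ≈ 217 Ω; length ≈ 9.81 cm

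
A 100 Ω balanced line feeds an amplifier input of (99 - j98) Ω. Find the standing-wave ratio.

Γ = (Z_L − Z_0)/(Z_L + Z_0) = (-1 − j98)/(199 − j98)
|Γ| = 98/222 = 0.442
VSWR = (1 + |Γ|)/(1 − |Γ|) = 1.44/0.558

VSWR ≈ 2.58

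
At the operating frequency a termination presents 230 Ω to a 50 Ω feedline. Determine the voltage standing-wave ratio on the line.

VSWR ≈ 4.6

For a purely resistive load, VSWR = R_L/Z_0 or Z_0/R_L (whichever > 1) = 230/50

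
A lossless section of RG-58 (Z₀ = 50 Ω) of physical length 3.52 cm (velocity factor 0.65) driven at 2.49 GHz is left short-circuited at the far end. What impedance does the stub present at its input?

Z_in ≈ −j16.4 Ω

λ = v/f = 0.65·c / 2.49 GHz = 0.0783 m
βl = 2π·l/λ = 2π × 0.449 = 162°
tan(βl) = -0.329
For a short-circuited stub, Z_in = jZ_0·tan(βl)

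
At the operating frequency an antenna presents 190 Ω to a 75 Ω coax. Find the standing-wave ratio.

VSWR ≈ 2.53

Γ = (190 − 75)/(190 + 75) = 0.434
VSWR = (1 + 0.434)/(1 − 0.434)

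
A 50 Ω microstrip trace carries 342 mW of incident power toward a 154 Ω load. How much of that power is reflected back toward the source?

Γ = (154 − 50)/(154 + 50) = 0.51
|Γ|² = 0.26
P_refl = |Γ|²·P_inc = 88.9 mW, P_del = (1 − |Γ|²)·P_inc = 253 mW

P_reflected ≈ 88.9 mW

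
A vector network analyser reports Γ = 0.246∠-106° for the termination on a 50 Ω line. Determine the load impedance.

Z_L = Z_0·(1 + Γ)/(1 − Γ) = 50·(0.932 − j0.236)/(1.07 + j0.236)

Z_L ≈ 39.3 − j19.8 Ω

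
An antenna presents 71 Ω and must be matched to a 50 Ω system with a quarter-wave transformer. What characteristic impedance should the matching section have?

Z_qwt ≈ 59.6 Ω

Z_qwt = √(Z_0·R_L) = √(50 × 71) = √3550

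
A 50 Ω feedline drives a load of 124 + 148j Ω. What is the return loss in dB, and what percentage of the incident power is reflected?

RL ≈ 2.8 dB; 52.5% of incident power reflected

Γ = (74 + j148)/(174 + j148), |Γ| = 0.724
RL = −20·log₁₀(0.724) = 2.8 dB
P_refl/P_inc = |Γ|² = 0.525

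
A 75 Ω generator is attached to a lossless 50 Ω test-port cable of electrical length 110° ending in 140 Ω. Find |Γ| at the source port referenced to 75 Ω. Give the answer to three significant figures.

|Γ| ≈ 0.596

tan(βl) = -2.75
Z_in = Z_0·(Z_L + jZ_0·tanβl)/(Z_0 + jZ_L·tanβl) = 19.9 + j15.6 Ω
Γ_s = (Z_in − Z_s)/(Z_in + Z_s) = (-55.1 + j15.6)/(94.9 + j15.6), |Γ_s| = 0.596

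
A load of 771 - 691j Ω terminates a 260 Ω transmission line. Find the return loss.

RL ≈ 3.19 dB

Γ = (511 − j691)/(1031 − j691), |Γ| = 0.692
RL = −20·log₁₀|Γ| = −20·log₁₀(0.692)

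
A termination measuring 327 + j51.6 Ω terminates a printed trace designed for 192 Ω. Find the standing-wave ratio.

Γ = (Z_L − Z_0)/(Z_L + Z_0) = (135 + j51.6)/(519 + j51.6)
|Γ| = 145/522 = 0.277
VSWR = (1 + |Γ|)/(1 − |Γ|) = 1.28/0.723

VSWR ≈ 1.77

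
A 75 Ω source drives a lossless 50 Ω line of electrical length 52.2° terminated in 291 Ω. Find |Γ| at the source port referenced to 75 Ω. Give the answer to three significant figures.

|Γ| ≈ 0.748

tan(βl) = 1.29
Z_in = Z_0·(Z_L + jZ_0·tanβl)/(Z_0 + jZ_L·tanβl) = 13.5 − j37 Ω
Γ_s = (Z_in − Z_s)/(Z_in + Z_s) = (-61.5 − j37)/(88.5 − j37), |Γ_s| = 0.748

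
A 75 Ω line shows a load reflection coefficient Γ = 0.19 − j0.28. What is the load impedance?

Z_L ≈ 90.4 − j57.2 Ω

Z_L = Z_0·(1 + Γ)/(1 − Γ) = 75·(1.19 − j0.28)/(0.81 + j0.28)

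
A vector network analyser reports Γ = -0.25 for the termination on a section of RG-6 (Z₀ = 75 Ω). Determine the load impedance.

Z_L ≈ 45 Ω

Z_L = Z_0·(1 + Γ)/(1 − Γ) = 75·(0.75)/(1.25)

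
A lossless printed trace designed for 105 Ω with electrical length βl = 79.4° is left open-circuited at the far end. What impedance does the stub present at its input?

Z_in ≈ −j19.7 Ω

tan(βl) = 5.34
For an open-circuited stub, Z_in = −jZ_0·cot(βl) = −jZ_0/tan(βl)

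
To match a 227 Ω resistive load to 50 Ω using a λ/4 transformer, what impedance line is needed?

Z_qwt = √(Z_0·R_L) = √(50 × 227) = √11350

Z_qwt ≈ 107 Ω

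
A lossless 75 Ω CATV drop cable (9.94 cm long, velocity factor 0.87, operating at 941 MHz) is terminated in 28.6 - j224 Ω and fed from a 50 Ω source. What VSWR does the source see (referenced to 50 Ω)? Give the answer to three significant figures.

VSWR ≈ 33.1

λ = v/f = 0.87·c / 941 MHz = 0.277 m
βl = 2π·l/λ = 2π × 0.358 = 129°
tan(βl) = -1.23
Z_in = Z_0·(Z_L + jZ_0·tanβl)/(Z_0 + jZ_L·tanβl) = 9.7 + j116 Ω
Γ_s = (Z_in − Z_s)/(Z_in + Z_s) = (-40.3 + j116)/(59.7 + j116), |Γ_s| = 0.941
VSWR = (1 + |Γ_s|)/(1 − |Γ_s|)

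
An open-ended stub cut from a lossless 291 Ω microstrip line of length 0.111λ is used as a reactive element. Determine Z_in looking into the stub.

βl = 2π × 0.111 = 40°
tan(βl) = 0.838
For an open-ended stub, Z_in = −jZ_0·cot(βl) = −jZ_0/tan(βl)

Z_in ≈ −j347 Ω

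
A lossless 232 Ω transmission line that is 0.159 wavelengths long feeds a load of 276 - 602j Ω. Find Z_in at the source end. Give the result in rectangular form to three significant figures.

Z_in ≈ 32.8 − j60 Ω

βl = 2π × 0.159 = 57.2°
tan(βl) = tan(57.2°) = 1.55
Z_in = Z_0·(Z_L + jZ_0·tanβl)/(Z_0 + jZ_L·tanβl)
     = 232·(276 − j241)/(1170 + j429)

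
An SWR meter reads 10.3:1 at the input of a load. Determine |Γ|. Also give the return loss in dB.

|Γ| ≈ 0.823; return loss ≈ 1.69 dB

|Γ| = (S − 1)/(S + 1) = (10.3 − 1)/(10.3 + 1) = 9.3/11.3
RL = −20·log₁₀|Γ| = −20·log₁₀(0.823)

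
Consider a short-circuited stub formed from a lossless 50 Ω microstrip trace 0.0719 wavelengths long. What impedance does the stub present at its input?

Z_in ≈ +j24.3 Ω

βl = 2π × 0.0719 = 25.9°
tan(βl) = 0.485
For a short-circuited stub, Z_in = jZ_0·tan(βl)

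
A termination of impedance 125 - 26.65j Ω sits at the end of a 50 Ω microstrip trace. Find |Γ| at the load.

|Γ| ≈ 0.45

Γ = (Z_L − Z_0)/(Z_L + Z_0) = (75 − j26.65)/(175 − j26.65)
|Γ| = 79.6/177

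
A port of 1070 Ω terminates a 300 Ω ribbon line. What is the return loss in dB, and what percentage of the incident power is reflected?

Γ = (1070 − 300)/(1070 + 300) = 0.562
RL = −20·log₁₀(0.562) = 5 dB
P_refl/P_inc = |Γ|² = 0.316

RL ≈ 5 dB; 31.6% of incident power reflected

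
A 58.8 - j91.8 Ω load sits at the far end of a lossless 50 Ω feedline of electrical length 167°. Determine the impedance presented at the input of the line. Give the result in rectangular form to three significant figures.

Z_in ≈ 153 − j107 Ω

tan(βl) = tan(167°) = -0.231
Z_in = Z_0·(Z_L + jZ_0·tanβl)/(Z_0 + jZ_L·tanβl)
     = 50·(58.8 − j103)/(28.8 − j13.6)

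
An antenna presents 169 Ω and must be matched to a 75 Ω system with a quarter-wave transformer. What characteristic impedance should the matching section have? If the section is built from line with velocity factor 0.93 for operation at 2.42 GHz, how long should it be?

Z_qwt = √(Z_0·R_L) = √(75 × 169) = √12680
λ = 0.93·c/f = 0.115 m, so l = λ/4 = 0.0288 m

Z_qwt ≈ 113 Ω; length ≈ 2.88 cm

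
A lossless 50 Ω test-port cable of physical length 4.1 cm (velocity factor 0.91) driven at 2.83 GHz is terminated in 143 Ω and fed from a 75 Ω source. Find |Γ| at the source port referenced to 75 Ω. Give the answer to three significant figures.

λ = v/f = 0.91·c / 2.83 GHz = 0.0965 m
βl = 2π·l/λ = 2π × 0.425 = 153°
tan(βl) = -0.509
Z_in = Z_0·(Z_L + jZ_0·tanβl)/(Z_0 + jZ_L·tanβl) = 57.7 + j58.6 Ω
Γ_s = (Z_in − Z_s)/(Z_in + Z_s) = (-17.3 + j58.6)/(133 + j58.6), |Γ_s| = 0.421

|Γ| ≈ 0.421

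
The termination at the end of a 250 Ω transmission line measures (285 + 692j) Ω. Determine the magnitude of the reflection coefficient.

|Γ| ≈ 0.792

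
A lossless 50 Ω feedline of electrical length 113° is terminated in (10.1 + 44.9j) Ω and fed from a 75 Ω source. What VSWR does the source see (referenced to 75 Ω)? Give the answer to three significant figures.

VSWR ≈ 12.3

tan(βl) = -2.36
Z_in = Z_0·(Z_L + jZ_0·tanβl)/(Z_0 + jZ_L·tanβl) = 6.66 − j22.4 Ω
Γ_s = (Z_in − Z_s)/(Z_in + Z_s) = (-68.3 − j22.4)/(81.7 − j22.4), |Γ_s| = 0.849
VSWR = (1 + |Γ_s|)/(1 − |Γ_s|)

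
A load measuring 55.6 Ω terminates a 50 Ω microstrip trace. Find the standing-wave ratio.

VSWR ≈ 1.11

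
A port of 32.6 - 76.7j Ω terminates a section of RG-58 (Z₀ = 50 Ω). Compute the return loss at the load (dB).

Γ = (-17.4 − j76.7)/(82.6 − j76.7), |Γ| = 0.698
RL = −20·log₁₀|Γ| = −20·log₁₀(0.698)

RL ≈ 3.13 dB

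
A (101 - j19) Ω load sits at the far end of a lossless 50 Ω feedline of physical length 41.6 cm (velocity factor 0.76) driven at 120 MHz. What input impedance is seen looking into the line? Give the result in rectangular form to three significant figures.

λ = v/f = 0.76·c / 120 MHz = 1.9 m
βl = 2π·l/λ = 2π × 0.219 = 78.8°
tan(βl) = tan(78.8°) = 5.06
Z_in = Z_0·(Z_L + jZ_0·tanβl)/(Z_0 + jZ_L·tanβl)
     = 50·(101 + j234)/(146 + j511)

Z_in ≈ 23.8 − j3.08 Ω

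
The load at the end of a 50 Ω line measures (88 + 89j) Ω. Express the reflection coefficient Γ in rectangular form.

Γ = (Z_L − Z_0)/(Z_L + Z_0) = (38 + j89)/(138 + j89)

Γ ≈ 0.488 + j0.33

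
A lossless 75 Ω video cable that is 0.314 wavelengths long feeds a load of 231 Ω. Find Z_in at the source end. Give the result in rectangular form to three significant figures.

Z_in ≈ 28.2 + j28 Ω

βl = 2π × 0.314 = 113°
tan(βl) = tan(113°) = -2.35
Z_in = Z_0·(Z_L + jZ_0·tanβl)/(Z_0 + jZ_L·tanβl)
     = 75·(231 − j176)/(75 − j543)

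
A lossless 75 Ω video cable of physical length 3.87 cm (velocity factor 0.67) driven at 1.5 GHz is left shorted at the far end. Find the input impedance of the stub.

Z_in ≈ −j301 Ω

λ = v/f = 0.67·c / 1.5 GHz = 0.134 m
βl = 2π·l/λ = 2π × 0.289 = 104°
tan(βl) = -4.02
For a shorted stub, Z_in = jZ_0·tan(βl)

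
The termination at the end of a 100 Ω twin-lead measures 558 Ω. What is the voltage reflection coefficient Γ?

Γ = 0.696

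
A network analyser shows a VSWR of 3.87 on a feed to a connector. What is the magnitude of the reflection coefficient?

|Γ| ≈ 0.589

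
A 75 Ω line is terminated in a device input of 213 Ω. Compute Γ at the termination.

Γ = 0.479

Γ = (Z_L − Z_0)/(Z_L + Z_0) = (213 − 75)/(213 + 75) = 138/288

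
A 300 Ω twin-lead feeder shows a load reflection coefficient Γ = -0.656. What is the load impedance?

Z_L ≈ 62.3 Ω

Z_L = Z_0·(1 + Γ)/(1 − Γ) = 300·(0.344)/(1.66)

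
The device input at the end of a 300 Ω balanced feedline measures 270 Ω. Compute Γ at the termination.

Γ = (Z_L − Z_0)/(Z_L + Z_0) = (270 − 300)/(270 + 300) = -30/570

Γ = -0.0526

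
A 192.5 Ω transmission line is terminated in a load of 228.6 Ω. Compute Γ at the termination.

Γ = 0.0857

Γ = (Z_L − Z_0)/(Z_L + Z_0) = (228.6 − 192.5)/(228.6 + 192.5) = 36.1/421.1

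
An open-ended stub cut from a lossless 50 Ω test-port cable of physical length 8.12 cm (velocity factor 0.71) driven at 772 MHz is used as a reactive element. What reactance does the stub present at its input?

λ = v/f = 0.71·c / 772 MHz = 0.276 m
βl = 2π·l/λ = 2π × 0.294 = 106°
tan(βl) = -3.5
For an open-ended stub, Z_in = −jZ_0·cot(βl) = −jZ_0/tan(βl)

X_in ≈ 14.3 Ω (inductive)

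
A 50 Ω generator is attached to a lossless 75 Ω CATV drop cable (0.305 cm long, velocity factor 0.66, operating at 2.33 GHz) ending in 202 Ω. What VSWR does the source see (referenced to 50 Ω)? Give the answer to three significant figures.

λ = v/f = 0.66·c / 2.33 GHz = 0.085 m
βl = 2π·l/λ = 2π × 0.0359 = 12.9°
tan(βl) = 0.229
Z_in = Z_0·(Z_L + jZ_0·tanβl)/(Z_0 + jZ_L·tanβl) = 154 − j77.9 Ω
Γ_s = (Z_in − Z_s)/(Z_in + Z_s) = (104 − j77.9)/(204 − j77.9), |Γ_s| = 0.595
VSWR = (1 + |Γ_s|)/(1 − |Γ_s|)

VSWR ≈ 3.94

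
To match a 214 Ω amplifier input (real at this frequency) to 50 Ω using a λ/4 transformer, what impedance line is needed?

Z_qwt ≈ 103 Ω

Z_qwt = √(Z_0·R_L) = √(50 × 214) = √10700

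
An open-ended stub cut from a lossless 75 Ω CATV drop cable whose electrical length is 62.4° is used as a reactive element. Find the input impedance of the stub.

Z_in ≈ −j39.2 Ω

tan(βl) = 1.91
For an open-ended stub, Z_in = −jZ_0·cot(βl) = −jZ_0/tan(βl)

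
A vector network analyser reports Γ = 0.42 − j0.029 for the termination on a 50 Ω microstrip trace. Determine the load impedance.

Z_L ≈ 122 − j8.6 Ω

Z_L = Z_0·(1 + Γ)/(1 − Γ) = 50·(1.42 − j0.029)/(0.58 + j0.029)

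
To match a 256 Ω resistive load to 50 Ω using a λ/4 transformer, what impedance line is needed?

Z_qwt = √(Z_0·R_L) = √(50 × 256) = √12800

Z_qwt ≈ 113 Ω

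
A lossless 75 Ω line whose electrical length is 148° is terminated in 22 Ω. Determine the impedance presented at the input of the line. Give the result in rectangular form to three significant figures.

Z_in ≈ 29.6 − j41.4 Ω

tan(βl) = tan(148°) = -0.625
Z_in = Z_0·(Z_L + jZ_0·tanβl)/(Z_0 + jZ_L·tanβl)
     = 75·(22 − j46.9)/(75 − j13.7)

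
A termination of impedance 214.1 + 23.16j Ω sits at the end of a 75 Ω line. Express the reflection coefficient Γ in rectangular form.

Γ = (Z_L − Z_0)/(Z_L + Z_0) = (139.1 + j23.16)/(289.1 + j23.16)

Γ ≈ 0.484 + j0.0413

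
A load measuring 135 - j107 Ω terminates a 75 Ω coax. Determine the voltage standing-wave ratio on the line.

VSWR ≈ 3.17

Γ = (Z_L − Z_0)/(Z_L + Z_0) = (60 − j107)/(210 − j107)
|Γ| = 123/236 = 0.52
VSWR = (1 + |Γ|)/(1 − |Γ|) = 1.52/0.48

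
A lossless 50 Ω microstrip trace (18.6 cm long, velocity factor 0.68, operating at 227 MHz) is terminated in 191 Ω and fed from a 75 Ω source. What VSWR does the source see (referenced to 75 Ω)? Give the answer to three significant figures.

λ = v/f = 0.68·c / 227 MHz = 0.899 m
βl = 2π·l/λ = 2π × 0.207 = 74.5°
tan(βl) = 3.61
Z_in = Z_0·(Z_L + jZ_0·tanβl)/(Z_0 + jZ_L·tanβl) = 14 − j12.8 Ω
Γ_s = (Z_in − Z_s)/(Z_in + Z_s) = (-61 − j12.8)/(89 − j12.8), |Γ_s| = 0.693
VSWR = (1 + |Γ_s|)/(1 − |Γ_s|)

VSWR ≈ 5.51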